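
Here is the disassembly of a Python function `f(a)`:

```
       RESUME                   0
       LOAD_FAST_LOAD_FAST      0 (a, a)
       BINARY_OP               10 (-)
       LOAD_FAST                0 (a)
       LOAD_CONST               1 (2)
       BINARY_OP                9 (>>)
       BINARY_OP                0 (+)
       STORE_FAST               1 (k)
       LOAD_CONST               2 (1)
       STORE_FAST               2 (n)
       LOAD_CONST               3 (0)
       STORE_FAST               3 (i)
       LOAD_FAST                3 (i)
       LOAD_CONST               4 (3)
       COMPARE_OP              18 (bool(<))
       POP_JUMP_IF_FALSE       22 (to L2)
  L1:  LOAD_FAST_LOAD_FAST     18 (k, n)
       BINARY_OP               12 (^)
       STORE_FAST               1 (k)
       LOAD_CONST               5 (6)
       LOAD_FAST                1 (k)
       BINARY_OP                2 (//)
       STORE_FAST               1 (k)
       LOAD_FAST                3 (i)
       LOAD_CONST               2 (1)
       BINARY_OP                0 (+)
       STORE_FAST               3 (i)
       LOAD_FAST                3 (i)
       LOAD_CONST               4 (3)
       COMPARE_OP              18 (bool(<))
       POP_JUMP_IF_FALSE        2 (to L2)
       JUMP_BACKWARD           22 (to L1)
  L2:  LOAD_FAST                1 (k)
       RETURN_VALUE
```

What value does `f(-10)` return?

-2

LOAD_FAST_LOAD_FAST a,a → push -10,-10. Stack: [-10, -10]
BINARY_OP - → -10 - -10 = 0. Stack: [0]
LOAD_FAST a → push -10. Stack: [0, -10]
LOAD_CONST → push 2. Stack: [0, -10, 2]
BINARY_OP >> → -10 >> 2 = -3. Stack: [0, -3]
BINARY_OP + → 0 + -3 = -3. Stack: [-3]
STORE_FAST k → k=-3. Stack: []
LOAD_CONST → push 1. Stack: [1]
STORE_FAST n → n=1. Stack: []
LOAD_CONST → push 0. Stack: [0]
STORE_FAST i → i=0. Stack: []
LOAD_FAST i → push 0. Stack: [0]
LOAD_CONST → push 3. Stack: [0, 3]
COMPARE_OP bool(<) → 0 vs 3 = True. Stack: [True]
POP_JUMP_IF_FALSE → pop True; no jump. Stack: []
LOAD_FAST_LOAD_FAST k,n → push -3,1. Stack: [-3, 1]
BINARY_OP ^ → -3 ^ 1 = -4. Stack: [-4]
STORE_FAST k → k=-4. Stack: []
LOAD_CONST → push 6. Stack: [6]
LOAD_FAST k → push -4. Stack: [6, -4]
BINARY_OP // → 6 // -4 = -2. Stack: [-2]
STORE_FAST k → k=-2. Stack: []
LOAD_FAST i → push 0. Stack: [0]
LOAD_CONST → push 1. Stack: [0, 1]
BINARY_OP + → 0 + 1 = 1. Stack: [1]
STORE_FAST i → i=1. Stack: []
LOAD_FAST i → push 1. Stack: [1]
LOAD_CONST → push 3. Stack: [1, 3]
COMPARE_OP bool(<) → 1 vs 3 = True. Stack: [True]
POP_JUMP_IF_FALSE → pop True; no jump. Stack: []
LOAD_FAST_LOAD_FAST k,n → push -2,1. Stack: [-2, 1]
BINARY_OP ^ → -2 ^ 1 = -1. Stack: [-1]
STORE_FAST k → k=-1. Stack: []
LOAD_CONST → push 6. Stack: [6]
LOAD_FAST k → push -1. Stack: [6, -1]
BINARY_OP // → 6 // -1 = -6. Stack: [-6]
STORE_FAST k → k=-6. Stack: []
LOAD_FAST i → push 1. Stack: [1]
LOAD_CONST → push 1. Stack: [1, 1]
BINARY_OP + → 1 + 1 = 2. Stack: [2]
STORE_FAST i → i=2. Stack: []
LOAD_FAST i → push 2. Stack: [2]
LOAD_CONST → push 3. Stack: [2, 3]
COMPARE_OP bool(<) → 2 vs 3 = True. Stack: [True]
POP_JUMP_IF_FALSE → pop True; no jump. Stack: []
LOAD_FAST_LOAD_FAST k,n → push -6,1. Stack: [-6, 1]
BINARY_OP ^ → -6 ^ 1 = -5. Stack: [-5]
STORE_FAST k → k=-5. Stack: []
LOAD_CONST → push 6. Stack: [6]
LOAD_FAST k → push -5. Stack: [6, -5]
BINARY_OP // → 6 // -5 = -2. Stack: [-2]
STORE_FAST k → k=-2. Stack: []
LOAD_FAST i → push 2. Stack: [2]
LOAD_CONST → push 1. Stack: [2, 1]
BINARY_OP + → 2 + 1 = 3. Stack: [3]
STORE_FAST i → i=3. Stack: []
LOAD_FAST i → push 3. Stack: [3]
LOAD_CONST → push 3. Stack: [3, 3]
COMPARE_OP bool(<) → 3 vs 3 = False. Stack: [False]
POP_JUMP_IF_FALSE → pop False; jump. Stack: []
LOAD_FAST k → push -2. Stack: [-2]
RETURN_VALUE → return -2.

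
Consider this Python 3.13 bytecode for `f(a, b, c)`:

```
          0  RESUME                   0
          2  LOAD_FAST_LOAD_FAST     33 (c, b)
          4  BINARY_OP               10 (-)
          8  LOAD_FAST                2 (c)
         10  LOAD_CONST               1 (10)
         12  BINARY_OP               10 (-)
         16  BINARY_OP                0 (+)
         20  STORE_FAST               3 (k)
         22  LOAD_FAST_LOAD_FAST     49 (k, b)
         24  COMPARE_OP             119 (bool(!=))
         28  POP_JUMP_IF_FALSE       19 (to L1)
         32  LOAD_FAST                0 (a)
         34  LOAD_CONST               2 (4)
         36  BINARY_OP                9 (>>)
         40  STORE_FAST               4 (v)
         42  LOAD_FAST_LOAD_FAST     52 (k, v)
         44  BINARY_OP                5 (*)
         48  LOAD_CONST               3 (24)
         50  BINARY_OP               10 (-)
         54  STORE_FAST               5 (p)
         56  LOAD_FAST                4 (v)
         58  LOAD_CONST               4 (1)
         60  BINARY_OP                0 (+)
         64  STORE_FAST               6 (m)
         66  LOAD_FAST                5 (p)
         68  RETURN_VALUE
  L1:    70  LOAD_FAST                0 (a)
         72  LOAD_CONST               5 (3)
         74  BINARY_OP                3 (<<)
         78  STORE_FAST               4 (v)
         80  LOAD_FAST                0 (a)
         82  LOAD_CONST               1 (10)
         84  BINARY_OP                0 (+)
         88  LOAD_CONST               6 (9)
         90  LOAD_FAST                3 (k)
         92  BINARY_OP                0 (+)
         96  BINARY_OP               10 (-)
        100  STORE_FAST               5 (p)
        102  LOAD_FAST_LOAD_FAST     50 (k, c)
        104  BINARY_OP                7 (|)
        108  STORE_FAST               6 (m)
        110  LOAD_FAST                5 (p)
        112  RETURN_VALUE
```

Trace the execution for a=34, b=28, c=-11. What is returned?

LOAD_FAST_LOAD_FAST c,b → push -11,28. Stack: [-11, 28]
BINARY_OP - → -11 - 28 = -39. Stack: [-39]
LOAD_FAST c → push -11. Stack: [-39, -11]
LOAD_CONST → push 10. Stack: [-39, -11, 10]
BINARY_OP - → -11 - 10 = -21. Stack: [-39, -21]
BINARY_OP + → -39 + -21 = -60. Stack: [-60]
STORE_FAST k → k=-60. Stack: []
LOAD_FAST_LOAD_FAST k,b → push -60,28. Stack: [-60, 28]
COMPARE_OP bool(!=) → -60 vs 28 = True. Stack: [True]
POP_JUMP_IF_FALSE → pop True; no jump. Stack: []
LOAD_FAST a → push 34. Stack: [34]
LOAD_CONST → push 4. Stack: [34, 4]
BINARY_OP >> → 34 >> 4 = 2. Stack: [2]
STORE_FAST v → v=2. Stack: []
LOAD_FAST_LOAD_FAST k,v → push -60,2. Stack: [-60, 2]
BINARY_OP * → -60 * 2 = -120. Stack: [-120]
LOAD_CONST → push 24. Stack: [-120, 24]
BINARY_OP - → -120 - 24 = -144. Stack: [-144]
STORE_FAST p → p=-144. Stack: []
LOAD_FAST v → push 2. Stack: [2]
LOAD_CONST → push 1. Stack: [2, 1]
BINARY_OP + → 2 + 1 = 3. Stack: [3]
STORE_FAST m → m=3. Stack: []
LOAD_FAST p → push -144. Stack: [-144]
RETURN_VALUE → return -144.

-144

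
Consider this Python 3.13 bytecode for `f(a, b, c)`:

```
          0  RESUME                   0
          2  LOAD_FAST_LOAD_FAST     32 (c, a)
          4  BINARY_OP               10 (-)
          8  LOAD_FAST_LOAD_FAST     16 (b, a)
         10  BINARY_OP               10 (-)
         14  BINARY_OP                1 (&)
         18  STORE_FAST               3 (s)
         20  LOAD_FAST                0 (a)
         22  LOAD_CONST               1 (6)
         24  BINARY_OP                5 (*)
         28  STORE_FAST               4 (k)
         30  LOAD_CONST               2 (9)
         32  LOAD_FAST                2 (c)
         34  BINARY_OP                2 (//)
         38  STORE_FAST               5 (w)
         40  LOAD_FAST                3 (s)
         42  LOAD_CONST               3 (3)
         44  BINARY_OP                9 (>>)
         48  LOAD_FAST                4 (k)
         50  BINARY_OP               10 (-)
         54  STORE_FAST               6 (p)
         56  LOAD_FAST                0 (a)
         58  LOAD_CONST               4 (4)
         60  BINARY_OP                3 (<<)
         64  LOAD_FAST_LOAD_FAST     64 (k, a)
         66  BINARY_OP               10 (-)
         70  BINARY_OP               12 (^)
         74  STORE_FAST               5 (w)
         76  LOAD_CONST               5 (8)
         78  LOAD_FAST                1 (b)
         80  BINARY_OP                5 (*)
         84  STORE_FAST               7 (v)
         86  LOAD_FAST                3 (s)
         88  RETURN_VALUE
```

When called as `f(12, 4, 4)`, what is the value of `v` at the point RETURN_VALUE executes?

32

LOAD_FAST_LOAD_FAST c,a → push 4,12. Stack: [4, 12]
BINARY_OP - → 4 - 12 = -8. Stack: [-8]
LOAD_FAST_LOAD_FAST b,a → push 4,12. Stack: [-8, 4, 12]
BINARY_OP - → 4 - 12 = -8. Stack: [-8, -8]
BINARY_OP & → -8 & -8 = -8. Stack: [-8]
STORE_FAST s → s=-8. Stack: []
LOAD_FAST a → push 12. Stack: [12]
LOAD_CONST → push 6. Stack: [12, 6]
BINARY_OP * → 12 * 6 = 72. Stack: [72]
STORE_FAST k → k=72. Stack: []
LOAD_CONST → push 9. Stack: [9]
LOAD_FAST c → push 4. Stack: [9, 4]
BINARY_OP // → 9 // 4 = 2. Stack: [2]
STORE_FAST w → w=2. Stack: []
LOAD_FAST s → push -8. Stack: [-8]
LOAD_CONST → push 3. Stack: [-8, 3]
BINARY_OP >> → -8 >> 3 = -1. Stack: [-1]
LOAD_FAST k → push 72. Stack: [-1, 72]
BINARY_OP - → -1 - 72 = -73. Stack: [-73]
STORE_FAST p → p=-73. Stack: []
LOAD_FAST a → push 12. Stack: [12]
LOAD_CONST → push 4. Stack: [12, 4]
BINARY_OP << → 12 << 4 = 192. Stack: [192]
LOAD_FAST_LOAD_FAST k,a → push 72,12. Stack: [192, 72, 12]
BINARY_OP - → 72 - 12 = 60. Stack: [192, 60]
BINARY_OP ^ → 192 ^ 60 = 252. Stack: [252]
STORE_FAST w → w=252. Stack: []
LOAD_CONST → push 8. Stack: [8]
LOAD_FAST b → push 4. Stack: [8, 4]
BINARY_OP * → 8 * 4 = 32. Stack: [32]
STORE_FAST v → v=32. Stack: []
LOAD_FAST s → push -8. Stack: [-8]
RETURN_VALUE → return -8.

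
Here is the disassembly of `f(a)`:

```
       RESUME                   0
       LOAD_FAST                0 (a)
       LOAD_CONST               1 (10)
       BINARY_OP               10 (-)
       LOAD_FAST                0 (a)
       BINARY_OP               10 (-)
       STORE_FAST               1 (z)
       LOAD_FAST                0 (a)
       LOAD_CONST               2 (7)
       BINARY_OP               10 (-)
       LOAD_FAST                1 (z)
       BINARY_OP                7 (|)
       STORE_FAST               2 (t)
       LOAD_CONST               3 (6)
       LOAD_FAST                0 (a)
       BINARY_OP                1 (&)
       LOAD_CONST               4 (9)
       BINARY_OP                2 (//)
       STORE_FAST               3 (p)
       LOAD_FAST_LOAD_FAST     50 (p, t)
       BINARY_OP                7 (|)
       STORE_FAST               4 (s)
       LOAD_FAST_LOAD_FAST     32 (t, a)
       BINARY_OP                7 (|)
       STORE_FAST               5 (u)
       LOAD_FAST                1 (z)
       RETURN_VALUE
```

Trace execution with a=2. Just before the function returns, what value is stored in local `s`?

LOAD_FAST a → push 2. Stack: [2]
LOAD_CONST → push 10. Stack: [2, 10]
BINARY_OP - → 2 - 10 = -8. Stack: [-8]
LOAD_FAST a → push 2. Stack: [-8, 2]
BINARY_OP - → -8 - 2 = -10. Stack: [-10]
STORE_FAST z → z=-10. Stack: []
LOAD_FAST a → push 2. Stack: [2]
LOAD_CONST → push 7. Stack: [2, 7]
BINARY_OP - → 2 - 7 = -5. Stack: [-5]
LOAD_FAST z → push -10. Stack: [-5, -10]
BINARY_OP | → -5 | -10 = -1. Stack: [-1]
STORE_FAST t → t=-1. Stack: []
LOAD_CONST → push 6. Stack: [6]
LOAD_FAST a → push 2. Stack: [6, 2]
BINARY_OP & → 6 & 2 = 2. Stack: [2]
LOAD_CONST → push 9. Stack: [2, 9]
BINARY_OP // → 2 // 9 = 0. Stack: [0]
STORE_FAST p → p=0. Stack: []
LOAD_FAST_LOAD_FAST p,t → push 0,-1. Stack: [0, -1]
BINARY_OP | → 0 | -1 = -1. Stack: [-1]
STORE_FAST s → s=-1. Stack: []
LOAD_FAST_LOAD_FAST t,a → push -1,2. Stack: [-1, 2]
BINARY_OP | → -1 | 2 = -1. Stack: [-1]
STORE_FAST u → u=-1. Stack: []
LOAD_FAST z → push -10. Stack: [-10]
RETURN_VALUE → return -10.

-1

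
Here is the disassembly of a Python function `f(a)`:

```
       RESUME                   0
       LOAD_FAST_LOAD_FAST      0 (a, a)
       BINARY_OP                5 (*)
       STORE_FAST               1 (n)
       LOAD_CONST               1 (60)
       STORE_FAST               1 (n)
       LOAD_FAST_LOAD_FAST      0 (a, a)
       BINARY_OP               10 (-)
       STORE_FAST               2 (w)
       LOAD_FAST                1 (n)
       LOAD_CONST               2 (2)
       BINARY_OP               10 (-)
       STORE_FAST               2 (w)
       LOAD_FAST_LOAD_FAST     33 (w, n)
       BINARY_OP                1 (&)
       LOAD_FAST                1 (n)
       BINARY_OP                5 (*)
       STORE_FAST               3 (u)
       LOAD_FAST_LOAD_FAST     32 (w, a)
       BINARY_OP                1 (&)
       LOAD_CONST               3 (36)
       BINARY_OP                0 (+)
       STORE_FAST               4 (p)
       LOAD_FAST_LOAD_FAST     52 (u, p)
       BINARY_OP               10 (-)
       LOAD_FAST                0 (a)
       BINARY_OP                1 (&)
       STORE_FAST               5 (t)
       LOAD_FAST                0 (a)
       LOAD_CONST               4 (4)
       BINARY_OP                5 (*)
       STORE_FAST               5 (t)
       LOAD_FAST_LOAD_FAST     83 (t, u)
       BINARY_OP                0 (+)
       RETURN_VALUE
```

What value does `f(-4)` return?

3344

LOAD_FAST_LOAD_FAST a,a → push -4,-4. Stack: [-4, -4]
BINARY_OP * → -4 * -4 = 16. Stack: [16]
STORE_FAST n → n=16. Stack: []
LOAD_CONST → push 60. Stack: [60]
STORE_FAST n → n=60. Stack: []
LOAD_FAST_LOAD_FAST a,a → push -4,-4. Stack: [-4, -4]
BINARY_OP - → -4 - -4 = 0. Stack: [0]
STORE_FAST w → w=0. Stack: []
LOAD_FAST n → push 60. Stack: [60]
LOAD_CONST → push 2. Stack: [60, 2]
BINARY_OP - → 60 - 2 = 58. Stack: [58]
STORE_FAST w → w=58. Stack: []
LOAD_FAST_LOAD_FAST w,n → push 58,60. Stack: [58, 60]
BINARY_OP & → 58 & 60 = 56. Stack: [56]
LOAD_FAST n → push 60. Stack: [56, 60]
BINARY_OP * → 56 * 60 = 3360. Stack: [3360]
STORE_FAST u → u=3360. Stack: []
LOAD_FAST_LOAD_FAST w,a → push 58,-4. Stack: [58, -4]
BINARY_OP & → 58 & -4 = 56. Stack: [56]
LOAD_CONST → push 36. Stack: [56, 36]
BINARY_OP + → 56 + 36 = 92. Stack: [92]
STORE_FAST p → p=92. Stack: []
LOAD_FAST_LOAD_FAST u,p → push 3360,92. Stack: [3360, 92]
BINARY_OP - → 3360 - 92 = 3268. Stack: [3268]
LOAD_FAST a → push -4. Stack: [3268, -4]
BINARY_OP & → 3268 & -4 = 3268. Stack: [3268]
STORE_FAST t → t=3268. Stack: []
LOAD_FAST a → push -4. Stack: [-4]
LOAD_CONST → push 4. Stack: [-4, 4]
BINARY_OP * → -4 * 4 = -16. Stack: [-16]
STORE_FAST t → t=-16. Stack: []
LOAD_FAST_LOAD_FAST t,u → push -16,3360. Stack: [-16, 3360]
BINARY_OP + → -16 + 3360 = 3344. Stack: [3344]
RETURN_VALUE → return 3344.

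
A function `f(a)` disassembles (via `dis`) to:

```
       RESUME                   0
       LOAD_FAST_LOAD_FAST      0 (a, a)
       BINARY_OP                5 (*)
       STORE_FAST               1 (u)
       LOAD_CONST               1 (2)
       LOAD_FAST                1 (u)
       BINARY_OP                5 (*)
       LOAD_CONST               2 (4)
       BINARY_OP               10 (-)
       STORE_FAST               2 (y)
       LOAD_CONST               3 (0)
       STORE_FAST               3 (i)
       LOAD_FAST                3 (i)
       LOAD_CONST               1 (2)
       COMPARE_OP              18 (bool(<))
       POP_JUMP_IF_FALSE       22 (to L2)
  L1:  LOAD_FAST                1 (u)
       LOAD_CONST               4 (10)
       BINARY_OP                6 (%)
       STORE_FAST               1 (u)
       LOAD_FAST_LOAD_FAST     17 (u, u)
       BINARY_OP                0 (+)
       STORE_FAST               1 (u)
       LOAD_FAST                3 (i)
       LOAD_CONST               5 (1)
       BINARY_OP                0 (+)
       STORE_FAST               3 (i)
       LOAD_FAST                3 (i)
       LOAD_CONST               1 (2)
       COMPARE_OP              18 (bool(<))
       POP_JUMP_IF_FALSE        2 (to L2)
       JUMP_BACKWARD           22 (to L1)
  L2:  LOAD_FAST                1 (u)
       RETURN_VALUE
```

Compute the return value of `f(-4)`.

LOAD_FAST_LOAD_FAST a,a → push -4,-4. Stack: [-4, -4]
BINARY_OP * → -4 * -4 = 16. Stack: [16]
STORE_FAST u → u=16. Stack: []
LOAD_CONST → push 2. Stack: [2]
LOAD_FAST u → push 16. Stack: [2, 16]
BINARY_OP * → 2 * 16 = 32. Stack: [32]
LOAD_CONST → push 4. Stack: [32, 4]
BINARY_OP - → 32 - 4 = 28. Stack: [28]
STORE_FAST y → y=28. Stack: []
LOAD_CONST → push 0. Stack: [0]
STORE_FAST i → i=0. Stack: []
LOAD_FAST i → push 0. Stack: [0]
LOAD_CONST → push 2. Stack: [0, 2]
COMPARE_OP bool(<) → 0 vs 2 = True. Stack: [True]
POP_JUMP_IF_FALSE → pop True; no jump. Stack: []
LOAD_FAST u → push 16. Stack: [16]
LOAD_CONST → push 10. Stack: [16, 10]
BINARY_OP % → 16 % 10 = 6. Stack: [6]
STORE_FAST u → u=6. Stack: []
LOAD_FAST_LOAD_FAST u,u → push 6,6. Stack: [6, 6]
BINARY_OP + → 6 + 6 = 12. Stack: [12]
STORE_FAST u → u=12. Stack: []
LOAD_FAST i → push 0. Stack: [0]
LOAD_CONST → push 1. Stack: [0, 1]
BINARY_OP + → 0 + 1 = 1. Stack: [1]
STORE_FAST i → i=1. Stack: []
LOAD_FAST i → push 1. Stack: [1]
LOAD_CONST → push 2. Stack: [1, 2]
COMPARE_OP bool(<) → 1 vs 2 = True. Stack: [True]
POP_JUMP_IF_FALSE → pop True; no jump. Stack: []
LOAD_FAST u → push 12. Stack: [12]
LOAD_CONST → push 10. Stack: [12, 10]
BINARY_OP % → 12 % 10 = 2. Stack: [2]
STORE_FAST u → u=2. Stack: []
LOAD_FAST_LOAD_FAST u,u → push 2,2. Stack: [2, 2]
BINARY_OP + → 2 + 2 = 4. Stack: [4]
STORE_FAST u → u=4. Stack: []
LOAD_FAST i → push 1. Stack: [1]
LOAD_CONST → push 1. Stack: [1, 1]
BINARY_OP + → 1 + 1 = 2. Stack: [2]
STORE_FAST i → i=2. Stack: []
LOAD_FAST i → push 2. Stack: [2]
LOAD_CONST → push 2. Stack: [2, 2]
COMPARE_OP bool(<) → 2 vs 2 = False. Stack: [False]
POP_JUMP_IF_FALSE → pop False; jump. Stack: []
LOAD_FAST u → push 4. Stack: [4]
RETURN_VALUE → return 4.

4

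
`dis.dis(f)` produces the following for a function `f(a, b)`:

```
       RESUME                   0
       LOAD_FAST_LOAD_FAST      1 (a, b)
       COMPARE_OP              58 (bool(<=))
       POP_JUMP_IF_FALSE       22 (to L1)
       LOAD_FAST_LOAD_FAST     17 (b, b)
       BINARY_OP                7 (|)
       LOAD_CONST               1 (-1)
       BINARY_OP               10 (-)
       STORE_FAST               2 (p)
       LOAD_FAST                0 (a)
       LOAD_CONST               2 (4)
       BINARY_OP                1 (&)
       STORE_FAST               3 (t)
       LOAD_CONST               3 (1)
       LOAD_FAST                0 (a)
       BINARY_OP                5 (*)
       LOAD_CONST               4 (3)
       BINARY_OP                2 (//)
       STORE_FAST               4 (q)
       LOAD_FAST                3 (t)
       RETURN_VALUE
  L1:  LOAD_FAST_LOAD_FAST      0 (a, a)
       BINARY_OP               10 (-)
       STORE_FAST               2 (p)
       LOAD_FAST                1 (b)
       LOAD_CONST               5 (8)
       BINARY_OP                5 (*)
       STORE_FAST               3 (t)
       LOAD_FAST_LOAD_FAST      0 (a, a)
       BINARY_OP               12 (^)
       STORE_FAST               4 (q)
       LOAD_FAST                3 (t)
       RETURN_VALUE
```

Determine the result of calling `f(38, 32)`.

256

LOAD_FAST_LOAD_FAST a,b → push 38,32. Stack: [38, 32]
COMPARE_OP bool(<=) → 38 vs 32 = False. Stack: [False]
POP_JUMP_IF_FALSE → pop False; jump. Stack: []
LOAD_FAST_LOAD_FAST a,a → push 38,38. Stack: [38, 38]
BINARY_OP - → 38 - 38 = 0. Stack: [0]
STORE_FAST p → p=0. Stack: []
LOAD_FAST b → push 32. Stack: [32]
LOAD_CONST → push 8. Stack: [32, 8]
BINARY_OP * → 32 * 8 = 256. Stack: [256]
STORE_FAST t → t=256. Stack: []
LOAD_FAST_LOAD_FAST a,a → push 38,38. Stack: [38, 38]
BINARY_OP ^ → 38 ^ 38 = 0. Stack: [0]
STORE_FAST q → q=0. Stack: []
LOAD_FAST t → push 256. Stack: [256]
RETURN_VALUE → return 256.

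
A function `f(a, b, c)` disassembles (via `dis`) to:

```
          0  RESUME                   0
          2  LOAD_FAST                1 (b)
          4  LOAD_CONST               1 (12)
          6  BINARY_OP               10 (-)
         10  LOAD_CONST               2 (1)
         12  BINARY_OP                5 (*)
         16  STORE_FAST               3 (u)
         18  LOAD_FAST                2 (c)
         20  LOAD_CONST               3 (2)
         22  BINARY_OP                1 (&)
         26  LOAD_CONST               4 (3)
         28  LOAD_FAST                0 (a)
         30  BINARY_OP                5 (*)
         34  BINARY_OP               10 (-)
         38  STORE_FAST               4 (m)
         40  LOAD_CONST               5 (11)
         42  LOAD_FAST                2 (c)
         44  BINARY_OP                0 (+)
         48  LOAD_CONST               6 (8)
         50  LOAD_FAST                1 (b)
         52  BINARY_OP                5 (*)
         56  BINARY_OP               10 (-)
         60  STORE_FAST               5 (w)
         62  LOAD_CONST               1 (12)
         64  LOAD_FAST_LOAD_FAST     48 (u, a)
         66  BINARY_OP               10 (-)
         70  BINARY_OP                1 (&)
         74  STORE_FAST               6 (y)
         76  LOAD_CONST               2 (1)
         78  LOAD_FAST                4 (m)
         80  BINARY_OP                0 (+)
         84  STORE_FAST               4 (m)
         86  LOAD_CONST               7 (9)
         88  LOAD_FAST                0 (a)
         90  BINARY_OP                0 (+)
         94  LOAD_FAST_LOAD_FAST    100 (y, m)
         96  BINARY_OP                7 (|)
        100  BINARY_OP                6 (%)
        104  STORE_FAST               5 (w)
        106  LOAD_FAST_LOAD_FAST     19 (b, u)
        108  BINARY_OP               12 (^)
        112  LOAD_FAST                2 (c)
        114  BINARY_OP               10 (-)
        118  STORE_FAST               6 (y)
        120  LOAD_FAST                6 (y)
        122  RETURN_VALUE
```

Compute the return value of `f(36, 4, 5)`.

LOAD_FAST b → push 4. Stack: [4]
LOAD_CONST → push 12. Stack: [4, 12]
BINARY_OP - → 4 - 12 = -8. Stack: [-8]
LOAD_CONST → push 1. Stack: [-8, 1]
BINARY_OP * → -8 * 1 = -8. Stack: [-8]
STORE_FAST u → u=-8. Stack: []
LOAD_FAST c → push 5. Stack: [5]
LOAD_CONST → push 2. Stack: [5, 2]
BINARY_OP & → 5 & 2 = 0. Stack: [0]
LOAD_CONST → push 3. Stack: [0, 3]
LOAD_FAST a → push 36. Stack: [0, 3, 36]
BINARY_OP * → 3 * 36 = 108. Stack: [0, 108]
BINARY_OP - → 0 - 108 = -108. Stack: [-108]
STORE_FAST m → m=-108. Stack: []
LOAD_CONST → push 11. Stack: [11]
LOAD_FAST c → push 5. Stack: [11, 5]
BINARY_OP + → 11 + 5 = 16. Stack: [16]
LOAD_CONST → push 8. Stack: [16, 8]
LOAD_FAST b → push 4. Stack: [16, 8, 4]
BINARY_OP * → 8 * 4 = 32. Stack: [16, 32]
BINARY_OP - → 16 - 32 = -16. Stack: [-16]
STORE_FAST w → w=-16. Stack: []
LOAD_CONST → push 12. Stack: [12]
LOAD_FAST_LOAD_FAST u,a → push -8,36. Stack: [12, -8, 36]
BINARY_OP - → -8 - 36 = -44. Stack: [12, -44]
BINARY_OP & → 12 & -44 = 4. Stack: [4]
STORE_FAST y → y=4. Stack: []
LOAD_CONST → push 1. Stack: [1]
LOAD_FAST m → push -108. Stack: [1, -108]
BINARY_OP + → 1 + -108 = -107. Stack: [-107]
STORE_FAST m → m=-107. Stack: []
LOAD_CONST → push 9. Stack: [9]
LOAD_FAST a → push 36. Stack: [9, 36]
BINARY_OP + → 9 + 36 = 45. Stack: [45]
LOAD_FAST_LOAD_FAST y,m → push 4,-107. Stack: [45, 4, -107]
BINARY_OP | → 4 | -107 = -107. Stack: [45, -107]
BINARY_OP % → 45 % -107 = -62. Stack: [-62]
STORE_FAST w → w=-62. Stack: []
LOAD_FAST_LOAD_FAST b,u → push 4,-8. Stack: [4, -8]
BINARY_OP ^ → 4 ^ -8 = -4. Stack: [-4]
LOAD_FAST c → push 5. Stack: [-4, 5]
BINARY_OP - → -4 - 5 = -9. Stack: [-9]
STORE_FAST y → y=-9. Stack: []
LOAD_FAST y → push -9. Stack: [-9]
RETURN_VALUE → return -9.

-9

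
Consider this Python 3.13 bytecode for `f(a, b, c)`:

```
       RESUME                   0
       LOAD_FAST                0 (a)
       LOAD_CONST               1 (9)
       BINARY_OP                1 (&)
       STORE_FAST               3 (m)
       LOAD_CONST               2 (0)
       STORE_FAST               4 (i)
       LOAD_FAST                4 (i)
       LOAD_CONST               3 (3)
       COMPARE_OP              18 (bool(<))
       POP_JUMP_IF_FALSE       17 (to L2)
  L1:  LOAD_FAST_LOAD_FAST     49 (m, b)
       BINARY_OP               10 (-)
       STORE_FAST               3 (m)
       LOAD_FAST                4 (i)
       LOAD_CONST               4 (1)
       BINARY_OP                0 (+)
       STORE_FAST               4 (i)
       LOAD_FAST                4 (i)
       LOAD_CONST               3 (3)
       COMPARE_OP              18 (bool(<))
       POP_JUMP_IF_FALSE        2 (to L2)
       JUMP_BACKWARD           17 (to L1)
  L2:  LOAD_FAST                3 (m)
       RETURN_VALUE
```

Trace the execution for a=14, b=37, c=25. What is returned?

-103

LOAD_FAST a → push 14. Stack: [14]
LOAD_CONST → push 9. Stack: [14, 9]
BINARY_OP & → 14 & 9 = 8. Stack: [8]
STORE_FAST m → m=8. Stack: []
LOAD_CONST → push 0. Stack: [0]
STORE_FAST i → i=0. Stack: []
LOAD_FAST i → push 0. Stack: [0]
LOAD_CONST → push 3. Stack: [0, 3]
COMPARE_OP bool(<) → 0 vs 3 = True. Stack: [True]
POP_JUMP_IF_FALSE → pop True; no jump. Stack: []
LOAD_FAST_LOAD_FAST m,b → push 8,37. Stack: [8, 37]
BINARY_OP - → 8 - 37 = -29. Stack: [-29]
STORE_FAST m → m=-29. Stack: []
LOAD_FAST i → push 0. Stack: [0]
LOAD_CONST → push 1. Stack: [0, 1]
BINARY_OP + → 0 + 1 = 1. Stack: [1]
STORE_FAST i → i=1. Stack: []
LOAD_FAST i → push 1. Stack: [1]
LOAD_CONST → push 3. Stack: [1, 3]
COMPARE_OP bool(<) → 1 vs 3 = True. Stack: [True]
POP_JUMP_IF_FALSE → pop True; no jump. Stack: []
LOAD_FAST_LOAD_FAST m,b → push -29,37. Stack: [-29, 37]
BINARY_OP - → -29 - 37 = -66. Stack: [-66]
STORE_FAST m → m=-66. Stack: []
LOAD_FAST i → push 1. Stack: [1]
LOAD_CONST → push 1. Stack: [1, 1]
BINARY_OP + → 1 + 1 = 2. Stack: [2]
STORE_FAST i → i=2. Stack: []
LOAD_FAST i → push 2. Stack: [2]
LOAD_CONST → push 3. Stack: [2, 3]
COMPARE_OP bool(<) → 2 vs 3 = True. Stack: [True]
POP_JUMP_IF_FALSE → pop True; no jump. Stack: []
LOAD_FAST_LOAD_FAST m,b → push -66,37. Stack: [-66, 37]
BINARY_OP - → -66 - 37 = -103. Stack: [-103]
STORE_FAST m → m=-103. Stack: []
LOAD_FAST i → push 2. Stack: [2]
LOAD_CONST → push 1. Stack: [2, 1]
BINARY_OP + → 2 + 1 = 3. Stack: [3]
STORE_FAST i → i=3. Stack: []
LOAD_FAST i → push 3. Stack: [3]
LOAD_CONST → push 3. Stack: [3, 3]
COMPARE_OP bool(<) → 3 vs 3 = False. Stack: [False]
POP_JUMP_IF_FALSE → pop False; jump. Stack: []
LOAD_FAST m → push -103. Stack: [-103]
RETURN_VALUE → return -103.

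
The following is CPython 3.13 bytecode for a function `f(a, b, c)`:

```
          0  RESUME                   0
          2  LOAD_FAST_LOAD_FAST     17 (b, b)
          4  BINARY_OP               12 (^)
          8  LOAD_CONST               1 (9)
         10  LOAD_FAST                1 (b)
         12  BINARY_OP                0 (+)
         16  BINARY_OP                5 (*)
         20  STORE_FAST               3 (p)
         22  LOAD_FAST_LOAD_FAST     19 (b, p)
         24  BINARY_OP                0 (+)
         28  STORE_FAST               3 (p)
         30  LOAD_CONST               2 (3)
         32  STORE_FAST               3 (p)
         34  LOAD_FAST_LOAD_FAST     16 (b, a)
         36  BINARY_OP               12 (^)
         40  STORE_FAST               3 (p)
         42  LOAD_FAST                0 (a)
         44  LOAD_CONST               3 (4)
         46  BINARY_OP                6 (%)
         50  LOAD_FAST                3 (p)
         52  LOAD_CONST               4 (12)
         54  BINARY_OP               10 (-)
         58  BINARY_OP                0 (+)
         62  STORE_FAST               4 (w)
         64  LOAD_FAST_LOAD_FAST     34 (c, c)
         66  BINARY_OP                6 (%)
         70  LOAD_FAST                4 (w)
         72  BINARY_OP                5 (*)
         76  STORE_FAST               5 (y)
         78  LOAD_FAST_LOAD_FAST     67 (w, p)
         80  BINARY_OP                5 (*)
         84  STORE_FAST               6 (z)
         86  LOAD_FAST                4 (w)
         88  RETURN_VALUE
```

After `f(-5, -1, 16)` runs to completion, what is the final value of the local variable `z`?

-20

LOAD_FAST_LOAD_FAST b,b → push -1,-1. Stack: [-1, -1]
BINARY_OP ^ → -1 ^ -1 = 0. Stack: [0]
LOAD_CONST → push 9. Stack: [0, 9]
LOAD_FAST b → push -1. Stack: [0, 9, -1]
BINARY_OP + → 9 + -1 = 8. Stack: [0, 8]
BINARY_OP * → 0 * 8 = 0. Stack: [0]
STORE_FAST p → p=0. Stack: []
LOAD_FAST_LOAD_FAST b,p → push -1,0. Stack: [-1, 0]
BINARY_OP + → -1 + 0 = -1. Stack: [-1]
STORE_FAST p → p=-1. Stack: []
LOAD_CONST → push 3. Stack: [3]
STORE_FAST p → p=3. Stack: []
LOAD_FAST_LOAD_FAST b,a → push -1,-5. Stack: [-1, -5]
BINARY_OP ^ → -1 ^ -5 = 4. Stack: [4]
STORE_FAST p → p=4. Stack: []
LOAD_FAST a → push -5. Stack: [-5]
LOAD_CONST → push 4. Stack: [-5, 4]
BINARY_OP % → -5 % 4 = 3. Stack: [3]
LOAD_FAST p → push 4. Stack: [3, 4]
LOAD_CONST → push 12. Stack: [3, 4, 12]
BINARY_OP - → 4 - 12 = -8. Stack: [3, -8]
BINARY_OP + → 3 + -8 = -5. Stack: [-5]
STORE_FAST w → w=-5. Stack: []
LOAD_FAST_LOAD_FAST c,c → push 16,16. Stack: [16, 16]
BINARY_OP % → 16 % 16 = 0. Stack: [0]
LOAD_FAST w → push -5. Stack: [0, -5]
BINARY_OP * → 0 * -5 = 0. Stack: [0]
STORE_FAST y → y=0. Stack: []
LOAD_FAST_LOAD_FAST w,p → push -5,4. Stack: [-5, 4]
BINARY_OP * → -5 * 4 = -20. Stack: [-20]
STORE_FAST z → z=-20. Stack: []
LOAD_FAST w → push -5. Stack: [-5]
RETURN_VALUE → return -5.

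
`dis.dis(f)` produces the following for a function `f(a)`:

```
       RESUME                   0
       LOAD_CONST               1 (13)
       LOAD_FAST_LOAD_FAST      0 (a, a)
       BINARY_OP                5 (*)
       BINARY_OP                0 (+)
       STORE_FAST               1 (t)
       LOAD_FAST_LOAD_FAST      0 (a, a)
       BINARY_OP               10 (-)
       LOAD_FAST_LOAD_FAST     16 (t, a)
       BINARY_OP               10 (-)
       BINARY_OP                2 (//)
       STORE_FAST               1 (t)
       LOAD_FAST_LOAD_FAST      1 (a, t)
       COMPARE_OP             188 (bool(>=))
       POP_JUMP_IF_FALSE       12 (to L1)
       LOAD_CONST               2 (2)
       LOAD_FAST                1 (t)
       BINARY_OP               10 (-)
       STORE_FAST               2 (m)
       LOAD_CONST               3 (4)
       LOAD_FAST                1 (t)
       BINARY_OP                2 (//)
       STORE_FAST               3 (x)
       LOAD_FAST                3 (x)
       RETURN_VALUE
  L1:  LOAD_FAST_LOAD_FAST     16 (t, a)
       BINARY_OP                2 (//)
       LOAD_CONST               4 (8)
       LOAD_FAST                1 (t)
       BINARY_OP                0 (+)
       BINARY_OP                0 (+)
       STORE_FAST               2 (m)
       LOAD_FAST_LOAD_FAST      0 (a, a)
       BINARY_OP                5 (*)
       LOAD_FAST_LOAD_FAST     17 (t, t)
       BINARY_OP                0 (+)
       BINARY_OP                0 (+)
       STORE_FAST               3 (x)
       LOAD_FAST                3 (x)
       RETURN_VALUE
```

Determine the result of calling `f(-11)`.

121

LOAD_CONST → push 13. Stack: [13]
LOAD_FAST_LOAD_FAST a,a → push -11,-11. Stack: [13, -11, -11]
BINARY_OP * → -11 * -11 = 121. Stack: [13, 121]
BINARY_OP + → 13 + 121 = 134. Stack: [134]
STORE_FAST t → t=134. Stack: []
LOAD_FAST_LOAD_FAST a,a → push -11,-11. Stack: [-11, -11]
BINARY_OP - → -11 - -11 = 0. Stack: [0]
LOAD_FAST_LOAD_FAST t,a → push 134,-11. Stack: [0, 134, -11]
BINARY_OP - → 134 - -11 = 145. Stack: [0, 145]
BINARY_OP // → 0 // 145 = 0. Stack: [0]
STORE_FAST t → t=0. Stack: []
LOAD_FAST_LOAD_FAST a,t → push -11,0. Stack: [-11, 0]
COMPARE_OP bool(>=) → -11 vs 0 = False. Stack: [False]
POP_JUMP_IF_FALSE → pop False; jump. Stack: []
LOAD_FAST_LOAD_FAST t,a → push 0,-11. Stack: [0, -11]
BINARY_OP // → 0 // -11 = 0. Stack: [0]
LOAD_CONST → push 8. Stack: [0, 8]
LOAD_FAST t → push 0. Stack: [0, 8, 0]
BINARY_OP + → 8 + 0 = 8. Stack: [0, 8]
BINARY_OP + → 0 + 8 = 8. Stack: [8]
STORE_FAST m → m=8. Stack: []
LOAD_FAST_LOAD_FAST a,a → push -11,-11. Stack: [-11, -11]
BINARY_OP * → -11 * -11 = 121. Stack: [121]
LOAD_FAST_LOAD_FAST t,t → push 0,0. Stack: [121, 0, 0]
BINARY_OP + → 0 + 0 = 0. Stack: [121, 0]
BINARY_OP + → 121 + 0 = 121. Stack: [121]
STORE_FAST x → x=121. Stack: []
LOAD_FAST x → push 121. Stack: [121]
RETURN_VALUE → return 121.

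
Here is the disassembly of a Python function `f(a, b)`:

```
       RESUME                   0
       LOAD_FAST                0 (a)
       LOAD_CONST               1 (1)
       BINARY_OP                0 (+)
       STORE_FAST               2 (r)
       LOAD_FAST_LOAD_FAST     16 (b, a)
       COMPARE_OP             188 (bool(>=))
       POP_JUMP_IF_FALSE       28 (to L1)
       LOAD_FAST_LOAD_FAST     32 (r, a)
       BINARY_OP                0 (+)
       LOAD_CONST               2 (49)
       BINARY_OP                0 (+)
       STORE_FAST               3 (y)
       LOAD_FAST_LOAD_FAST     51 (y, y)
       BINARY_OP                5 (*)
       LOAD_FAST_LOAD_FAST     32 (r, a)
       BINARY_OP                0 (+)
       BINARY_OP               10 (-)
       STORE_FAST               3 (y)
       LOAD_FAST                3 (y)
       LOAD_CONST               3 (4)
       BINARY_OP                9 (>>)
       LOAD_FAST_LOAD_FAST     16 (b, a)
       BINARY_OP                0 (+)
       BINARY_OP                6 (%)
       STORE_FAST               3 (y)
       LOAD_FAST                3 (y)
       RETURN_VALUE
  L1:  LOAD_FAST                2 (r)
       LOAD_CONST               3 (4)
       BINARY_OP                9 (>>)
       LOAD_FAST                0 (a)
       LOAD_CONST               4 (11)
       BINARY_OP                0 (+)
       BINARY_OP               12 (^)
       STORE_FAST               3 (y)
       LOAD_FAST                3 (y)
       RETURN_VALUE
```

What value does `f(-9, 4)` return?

LOAD_FAST a → push -9. Stack: [-9]
LOAD_CONST → push 1. Stack: [-9, 1]
BINARY_OP + → -9 + 1 = -8. Stack: [-8]
STORE_FAST r → r=-8. Stack: []
LOAD_FAST_LOAD_FAST b,a → push 4,-9. Stack: [4, -9]
COMPARE_OP bool(>=) → 4 vs -9 = True. Stack: [True]
POP_JUMP_IF_FALSE → pop True; no jump. Stack: []
LOAD_FAST_LOAD_FAST r,a → push -8,-9. Stack: [-8, -9]
BINARY_OP + → -8 + -9 = -17. Stack: [-17]
LOAD_CONST → push 49. Stack: [-17, 49]
BINARY_OP + → -17 + 49 = 32. Stack: [32]
STORE_FAST y → y=32. Stack: []
LOAD_FAST_LOAD_FAST y,y → push 32,32. Stack: [32, 32]
BINARY_OP * → 32 * 32 = 1024. Stack: [1024]
LOAD_FAST_LOAD_FAST r,a → push -8,-9. Stack: [1024, -8, -9]
BINARY_OP + → -8 + -9 = -17. Stack: [1024, -17]
BINARY_OP - → 1024 - -17 = 1041. Stack: [1041]
STORE_FAST y → y=1041. Stack: []
LOAD_FAST y → push 1041. Stack: [1041]
LOAD_CONST → push 4. Stack: [1041, 4]
BINARY_OP >> → 1041 >> 4 = 65. Stack: [65]
LOAD_FAST_LOAD_FAST b,a → push 4,-9. Stack: [65, 4, -9]
BINARY_OP + → 4 + -9 = -5. Stack: [65, -5]
BINARY_OP % → 65 % -5 = 0. Stack: [0]
STORE_FAST y → y=0. Stack: []
LOAD_FAST y → push 0. Stack: [0]
RETURN_VALUE → return 0.

0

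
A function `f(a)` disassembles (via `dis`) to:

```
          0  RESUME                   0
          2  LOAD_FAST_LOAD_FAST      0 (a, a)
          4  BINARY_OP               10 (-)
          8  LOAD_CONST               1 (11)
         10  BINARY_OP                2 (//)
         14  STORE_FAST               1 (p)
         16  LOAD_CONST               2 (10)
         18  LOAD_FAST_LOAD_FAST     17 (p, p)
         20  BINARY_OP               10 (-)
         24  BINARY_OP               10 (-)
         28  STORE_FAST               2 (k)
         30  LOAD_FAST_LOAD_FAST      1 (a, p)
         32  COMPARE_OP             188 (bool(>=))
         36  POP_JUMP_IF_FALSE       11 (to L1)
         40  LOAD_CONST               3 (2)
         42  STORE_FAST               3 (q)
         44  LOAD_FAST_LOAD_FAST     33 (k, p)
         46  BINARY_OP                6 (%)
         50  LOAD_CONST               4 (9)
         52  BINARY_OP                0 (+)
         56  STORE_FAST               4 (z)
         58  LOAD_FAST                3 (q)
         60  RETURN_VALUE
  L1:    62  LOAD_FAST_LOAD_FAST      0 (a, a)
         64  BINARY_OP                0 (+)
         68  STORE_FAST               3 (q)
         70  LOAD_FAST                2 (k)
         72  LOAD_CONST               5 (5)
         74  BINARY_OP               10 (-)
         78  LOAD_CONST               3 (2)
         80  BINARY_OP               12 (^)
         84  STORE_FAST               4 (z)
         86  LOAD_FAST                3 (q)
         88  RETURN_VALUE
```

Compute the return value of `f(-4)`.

-8

LOAD_FAST_LOAD_FAST a,a → push -4,-4. Stack: [-4, -4]
BINARY_OP - → -4 - -4 = 0. Stack: [0]
LOAD_CONST → push 11. Stack: [0, 11]
BINARY_OP // → 0 // 11 = 0. Stack: [0]
STORE_FAST p → p=0. Stack: []
LOAD_CONST → push 10. Stack: [10]
LOAD_FAST_LOAD_FAST p,p → push 0,0. Stack: [10, 0, 0]
BINARY_OP - → 0 - 0 = 0. Stack: [10, 0]
BINARY_OP - → 10 - 0 = 10. Stack: [10]
STORE_FAST k → k=10. Stack: []
LOAD_FAST_LOAD_FAST a,p → push -4,0. Stack: [-4, 0]
COMPARE_OP bool(>=) → -4 vs 0 = False. Stack: [False]
POP_JUMP_IF_FALSE → pop False; jump. Stack: []
LOAD_FAST_LOAD_FAST a,a → push -4,-4. Stack: [-4, -4]
BINARY_OP + → -4 + -4 = -8. Stack: [-8]
STORE_FAST q → q=-8. Stack: []
LOAD_FAST k → push 10. Stack: [10]
LOAD_CONST → push 5. Stack: [10, 5]
BINARY_OP - → 10 - 5 = 5. Stack: [5]
LOAD_CONST → push 2. Stack: [5, 2]
BINARY_OP ^ → 5 ^ 2 = 7. Stack: [7]
STORE_FAST z → z=7. Stack: []
LOAD_FAST q → push -8. Stack: [-8]
RETURN_VALUE → return -8.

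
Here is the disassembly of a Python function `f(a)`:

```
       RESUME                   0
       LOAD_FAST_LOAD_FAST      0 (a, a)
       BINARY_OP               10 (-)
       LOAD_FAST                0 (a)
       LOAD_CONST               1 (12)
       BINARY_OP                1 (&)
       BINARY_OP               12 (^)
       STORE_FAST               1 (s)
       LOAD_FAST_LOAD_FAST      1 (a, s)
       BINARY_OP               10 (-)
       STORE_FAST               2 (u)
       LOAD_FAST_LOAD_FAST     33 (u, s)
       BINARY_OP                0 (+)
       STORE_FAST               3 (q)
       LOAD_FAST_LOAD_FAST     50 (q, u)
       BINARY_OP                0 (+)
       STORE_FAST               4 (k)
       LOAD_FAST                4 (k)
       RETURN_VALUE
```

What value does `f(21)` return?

38

LOAD_FAST_LOAD_FAST a,a → push 21,21. Stack: [21, 21]
BINARY_OP - → 21 - 21 = 0. Stack: [0]
LOAD_FAST a → push 21. Stack: [0, 21]
LOAD_CONST → push 12. Stack: [0, 21, 12]
BINARY_OP & → 21 & 12 = 4. Stack: [0, 4]
BINARY_OP ^ → 0 ^ 4 = 4. Stack: [4]
STORE_FAST s → s=4. Stack: []
LOAD_FAST_LOAD_FAST a,s → push 21,4. Stack: [21, 4]
BINARY_OP - → 21 - 4 = 17. Stack: [17]
STORE_FAST u → u=17. Stack: []
LOAD_FAST_LOAD_FAST u,s → push 17,4. Stack: [17, 4]
BINARY_OP + → 17 + 4 = 21. Stack: [21]
STORE_FAST q → q=21. Stack: []
LOAD_FAST_LOAD_FAST q,u → push 21,17. Stack: [21, 17]
BINARY_OP + → 21 + 17 = 38. Stack: [38]
STORE_FAST k → k=38. Stack: []
LOAD_FAST k → push 38. Stack: [38]
RETURN_VALUE → return 38.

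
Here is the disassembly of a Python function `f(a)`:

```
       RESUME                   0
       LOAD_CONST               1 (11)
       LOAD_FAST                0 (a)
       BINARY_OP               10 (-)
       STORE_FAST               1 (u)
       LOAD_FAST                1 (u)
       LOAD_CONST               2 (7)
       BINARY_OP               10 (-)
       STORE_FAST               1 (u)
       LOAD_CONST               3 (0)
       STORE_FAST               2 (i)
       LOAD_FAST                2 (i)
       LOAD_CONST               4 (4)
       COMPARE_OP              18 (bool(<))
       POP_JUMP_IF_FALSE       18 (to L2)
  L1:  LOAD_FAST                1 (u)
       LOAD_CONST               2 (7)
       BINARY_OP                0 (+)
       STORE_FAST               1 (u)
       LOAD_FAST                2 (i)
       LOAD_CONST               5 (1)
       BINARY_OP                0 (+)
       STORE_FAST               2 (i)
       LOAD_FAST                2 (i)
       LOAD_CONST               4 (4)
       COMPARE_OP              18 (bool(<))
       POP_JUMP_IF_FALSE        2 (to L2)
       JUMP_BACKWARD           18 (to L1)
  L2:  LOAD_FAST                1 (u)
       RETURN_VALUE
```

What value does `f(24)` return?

LOAD_CONST → push 11. Stack: [11]
LOAD_FAST a → push 24. Stack: [11, 24]
BINARY_OP - → 11 - 24 = -13. Stack: [-13]
STORE_FAST u → u=-13. Stack: []
LOAD_FAST u → push -13. Stack: [-13]
LOAD_CONST → push 7. Stack: [-13, 7]
BINARY_OP - → -13 - 7 = -20. Stack: [-20]
STORE_FAST u → u=-20. Stack: []
LOAD_CONST → push 0. Stack: [0]
STORE_FAST i → i=0. Stack: []
LOAD_FAST i → push 0. Stack: [0]
LOAD_CONST → push 4. Stack: [0, 4]
COMPARE_OP bool(<) → 0 vs 4 = True. Stack: [True]
POP_JUMP_IF_FALSE → pop True; no jump. Stack: []
LOAD_FAST u → push -20. Stack: [-20]
LOAD_CONST → push 7. Stack: [-20, 7]
BINARY_OP + → -20 + 7 = -13. Stack: [-13]
STORE_FAST u → u=-13. Stack: []
LOAD_FAST i → push 0. Stack: [0]
LOAD_CONST → push 1. Stack: [0, 1]
BINARY_OP + → 0 + 1 = 1. Stack: [1]
STORE_FAST i → i=1. Stack: []
LOAD_FAST i → push 1. Stack: [1]
LOAD_CONST → push 4. Stack: [1, 4]
COMPARE_OP bool(<) → 1 vs 4 = True. Stack: [True]
POP_JUMP_IF_FALSE → pop True; no jump. Stack: []
LOAD_FAST u → push -13. Stack: [-13]
LOAD_CONST → push 7. Stack: [-13, 7]
BINARY_OP + → -13 + 7 = -6. Stack: [-6]
STORE_FAST u → u=-6. Stack: []
LOAD_FAST i → push 1. Stack: [1]
LOAD_CONST → push 1. Stack: [1, 1]
BINARY_OP + → 1 + 1 = 2. Stack: [2]
STORE_FAST i → i=2. Stack: []
LOAD_FAST i → push 2. Stack: [2]
LOAD_CONST → push 4. Stack: [2, 4]
COMPARE_OP bool(<) → 2 vs 4 = True. Stack: [True]
POP_JUMP_IF_FALSE → pop True; no jump. Stack: []
LOAD_FAST u → push -6. Stack: [-6]
LOAD_CONST → push 7. Stack: [-6, 7]
BINARY_OP + → -6 + 7 = 1. Stack: [1]
STORE_FAST u → u=1. Stack: []
LOAD_FAST i → push 2. Stack: [2]
LOAD_CONST → push 1. Stack: [2, 1]
BINARY_OP + → 2 + 1 = 3. Stack: [3]
STORE_FAST i → i=3. Stack: []
LOAD_FAST i → push 3. Stack: [3]
LOAD_CONST → push 4. Stack: [3, 4]
COMPARE_OP bool(<) → 3 vs 4 = True. Stack: [True]
POP_JUMP_IF_FALSE → pop True; no jump. Stack: []
LOAD_FAST u → push 1. Stack: [1]
LOAD_CONST → push 7. Stack: [1, 7]
BINARY_OP + → 1 + 7 = 8. Stack: [8]
STORE_FAST u → u=8. Stack: []
LOAD_FAST i → push 3. Stack: [3]
LOAD_CONST → push 1. Stack: [3, 1]
BINARY_OP + → 3 + 1 = 4. Stack: [4]
STORE_FAST i → i=4. Stack: []
LOAD_FAST i → push 4. Stack: [4]
LOAD_CONST → push 4. Stack: [4, 4]
COMPARE_OP bool(<) → 4 vs 4 = False. Stack: [False]
POP_JUMP_IF_FALSE → pop False; jump. Stack: []
LOAD_FAST u → push 8. Stack: [8]
RETURN_VALUE → return 8.

8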